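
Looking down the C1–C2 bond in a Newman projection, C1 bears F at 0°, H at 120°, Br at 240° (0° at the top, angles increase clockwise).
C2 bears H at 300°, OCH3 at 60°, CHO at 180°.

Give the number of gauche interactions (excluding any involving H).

2

Non-H gauche pairs: F(0°)/OCH3(60°); Br(240°)/CHO(180°) — 2 interactions.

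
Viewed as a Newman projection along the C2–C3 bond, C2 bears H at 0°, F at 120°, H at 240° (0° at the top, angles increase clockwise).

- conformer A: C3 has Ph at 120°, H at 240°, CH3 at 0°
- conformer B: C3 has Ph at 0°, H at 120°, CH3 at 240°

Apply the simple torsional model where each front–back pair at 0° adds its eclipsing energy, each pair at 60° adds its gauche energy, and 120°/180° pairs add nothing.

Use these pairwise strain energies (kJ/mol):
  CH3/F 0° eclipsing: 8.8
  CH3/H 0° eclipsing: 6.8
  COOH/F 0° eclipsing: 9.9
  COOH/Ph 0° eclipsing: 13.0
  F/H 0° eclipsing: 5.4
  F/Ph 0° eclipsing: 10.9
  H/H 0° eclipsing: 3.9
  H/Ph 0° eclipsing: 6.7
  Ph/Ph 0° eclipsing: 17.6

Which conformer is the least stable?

A

A is eclipsed. H at 0° is eclipsed with CH3 at 0° (6.8); F at 120° is eclipsed with Ph at 120° (10.9); H at 240° is eclipsed with H at 240° (3.9). Total 21.6 kJ/mol.
B is eclipsed. H at 0° is eclipsed with Ph at 0° (6.7); F at 120° is eclipsed with H at 120° (5.4); H at 240° is eclipsed with CH3 at 240° (6.8). Total 18.9 kJ/mol.
A has the highest total (21.6 kJ/mol).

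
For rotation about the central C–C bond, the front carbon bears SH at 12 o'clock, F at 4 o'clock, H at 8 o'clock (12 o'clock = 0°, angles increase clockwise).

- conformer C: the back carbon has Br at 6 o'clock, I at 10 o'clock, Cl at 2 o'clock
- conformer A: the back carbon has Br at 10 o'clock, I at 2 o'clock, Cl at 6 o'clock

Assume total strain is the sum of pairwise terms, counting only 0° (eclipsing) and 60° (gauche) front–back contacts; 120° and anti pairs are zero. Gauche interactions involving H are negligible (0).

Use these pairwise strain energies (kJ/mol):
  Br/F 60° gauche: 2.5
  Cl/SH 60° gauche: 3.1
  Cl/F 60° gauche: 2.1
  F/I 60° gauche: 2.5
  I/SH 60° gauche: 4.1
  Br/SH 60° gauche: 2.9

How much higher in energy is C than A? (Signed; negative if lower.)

C (staggered): SH–I gauche, SH–Cl gauche, F–Br gauche, F–Cl gauche; 4.1 + 3.1 + 2.5 + 2.1 = 11.8 kJ/mol.
A (staggered): SH–Br gauche, SH–I gauche, F–I gauche, F–Cl gauche; 2.9 + 4.1 + 2.5 + 2.1 = 11.6 kJ/mol.
E(C) − E(A) = 11.8 − 11.6 = +0.2 kJ/mol.

+0.2 kJ/mol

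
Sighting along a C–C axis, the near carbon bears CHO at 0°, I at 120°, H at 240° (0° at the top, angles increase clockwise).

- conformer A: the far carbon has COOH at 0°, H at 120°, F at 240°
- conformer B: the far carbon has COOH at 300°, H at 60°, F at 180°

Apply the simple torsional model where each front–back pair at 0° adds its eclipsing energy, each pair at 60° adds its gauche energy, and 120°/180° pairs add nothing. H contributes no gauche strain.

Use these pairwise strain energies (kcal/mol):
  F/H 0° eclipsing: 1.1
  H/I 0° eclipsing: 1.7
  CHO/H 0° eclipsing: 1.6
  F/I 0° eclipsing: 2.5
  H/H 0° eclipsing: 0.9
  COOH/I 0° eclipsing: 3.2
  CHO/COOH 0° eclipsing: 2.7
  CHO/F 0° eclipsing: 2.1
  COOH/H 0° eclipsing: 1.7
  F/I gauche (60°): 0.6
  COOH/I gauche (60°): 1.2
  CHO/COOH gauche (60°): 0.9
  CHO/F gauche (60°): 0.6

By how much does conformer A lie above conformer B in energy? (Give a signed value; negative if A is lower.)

+4.0 kcal/mol

A (eclipsed): CHO–COOH eclipsed, I–H eclipsed, H–F eclipsed; 2.7 + 1.7 + 1.1 = 5.5 kcal/mol.
B (staggered): CHO–COOH gauche, I–F gauche; 0.9 + 0.6 = 1.5 kcal/mol.
E(A) − E(B) = 5.5 − 1.5 = +4.0 kcal/mol.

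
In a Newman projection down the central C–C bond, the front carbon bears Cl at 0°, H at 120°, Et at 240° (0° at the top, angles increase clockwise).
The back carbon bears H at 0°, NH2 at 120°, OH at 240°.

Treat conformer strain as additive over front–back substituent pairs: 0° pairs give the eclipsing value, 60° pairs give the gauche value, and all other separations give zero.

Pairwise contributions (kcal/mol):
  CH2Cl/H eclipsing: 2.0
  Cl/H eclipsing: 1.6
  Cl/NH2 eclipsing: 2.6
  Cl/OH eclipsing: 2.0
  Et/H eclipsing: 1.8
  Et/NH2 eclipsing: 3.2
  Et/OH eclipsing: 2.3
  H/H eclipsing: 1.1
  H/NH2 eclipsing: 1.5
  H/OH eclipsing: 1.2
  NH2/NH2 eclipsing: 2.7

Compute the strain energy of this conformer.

5.4 kcal/mol

This conformer is eclipsed. Cl at 0° is eclipsed with H at 0° (1.6); H at 120° is eclipsed with NH2 at 120° (1.5); Et at 240° is eclipsed with OH at 240° (2.3). Total 5.4 kcal/mol.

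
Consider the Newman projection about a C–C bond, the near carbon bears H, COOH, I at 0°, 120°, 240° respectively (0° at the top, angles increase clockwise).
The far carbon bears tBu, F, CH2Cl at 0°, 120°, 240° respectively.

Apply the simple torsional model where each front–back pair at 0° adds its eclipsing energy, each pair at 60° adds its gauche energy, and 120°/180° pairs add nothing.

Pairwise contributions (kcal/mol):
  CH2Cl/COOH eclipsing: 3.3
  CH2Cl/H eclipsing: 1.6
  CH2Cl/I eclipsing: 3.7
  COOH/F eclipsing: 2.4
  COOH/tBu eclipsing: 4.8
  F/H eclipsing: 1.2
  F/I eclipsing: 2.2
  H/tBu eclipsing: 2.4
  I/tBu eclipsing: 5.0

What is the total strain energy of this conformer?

8.5 kcal/mol

This conformer (eclipsed): H(0°)/tBu(0°) eclipsed 2.4; COOH(120°)/F(120°) eclipsed 2.4; I(240°)/CH2Cl(240°) eclipsed 3.7 → 8.5 kcal/mol.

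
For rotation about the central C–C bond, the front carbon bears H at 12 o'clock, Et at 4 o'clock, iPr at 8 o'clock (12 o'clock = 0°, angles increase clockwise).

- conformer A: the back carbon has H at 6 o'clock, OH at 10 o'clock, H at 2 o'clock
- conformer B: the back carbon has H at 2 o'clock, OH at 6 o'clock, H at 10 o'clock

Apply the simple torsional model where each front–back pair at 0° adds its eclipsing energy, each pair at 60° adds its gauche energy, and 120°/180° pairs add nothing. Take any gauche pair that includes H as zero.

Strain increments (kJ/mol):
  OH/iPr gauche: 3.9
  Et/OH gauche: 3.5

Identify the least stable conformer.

A (staggered): iPr–OH gauche; 3.9 = 3.9 kJ/mol.
B (staggered): Et–OH gauche, iPr–OH gauche; 3.5 + 3.9 = 7.4 kJ/mol.
B has the highest total (7.4 kJ/mol).

B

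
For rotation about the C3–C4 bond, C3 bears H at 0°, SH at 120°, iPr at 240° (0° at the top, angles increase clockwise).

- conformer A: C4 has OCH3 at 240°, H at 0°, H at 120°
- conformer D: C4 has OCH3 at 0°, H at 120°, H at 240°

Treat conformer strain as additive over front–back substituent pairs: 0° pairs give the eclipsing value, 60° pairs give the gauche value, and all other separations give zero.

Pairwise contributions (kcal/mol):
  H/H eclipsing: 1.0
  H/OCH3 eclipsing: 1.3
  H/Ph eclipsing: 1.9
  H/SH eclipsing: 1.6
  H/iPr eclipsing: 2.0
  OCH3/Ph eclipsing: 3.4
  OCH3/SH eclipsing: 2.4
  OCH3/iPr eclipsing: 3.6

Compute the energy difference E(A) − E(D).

+1.3 kcal/mol

A (eclipsed): H(0°)/H(0°) eclipsed 1.0; SH(120°)/H(120°) eclipsed 1.6; iPr(240°)/OCH3(240°) eclipsed 3.6 → 6.2 kcal/mol.
D (eclipsed): H(0°)/OCH3(0°) eclipsed 1.3; SH(120°)/H(120°) eclipsed 1.6; iPr(240°)/H(240°) eclipsed 2.0 → 4.9 kcal/mol.
E(A) − E(D) = 6.2 − 4.9 = +1.3 kcal/mol.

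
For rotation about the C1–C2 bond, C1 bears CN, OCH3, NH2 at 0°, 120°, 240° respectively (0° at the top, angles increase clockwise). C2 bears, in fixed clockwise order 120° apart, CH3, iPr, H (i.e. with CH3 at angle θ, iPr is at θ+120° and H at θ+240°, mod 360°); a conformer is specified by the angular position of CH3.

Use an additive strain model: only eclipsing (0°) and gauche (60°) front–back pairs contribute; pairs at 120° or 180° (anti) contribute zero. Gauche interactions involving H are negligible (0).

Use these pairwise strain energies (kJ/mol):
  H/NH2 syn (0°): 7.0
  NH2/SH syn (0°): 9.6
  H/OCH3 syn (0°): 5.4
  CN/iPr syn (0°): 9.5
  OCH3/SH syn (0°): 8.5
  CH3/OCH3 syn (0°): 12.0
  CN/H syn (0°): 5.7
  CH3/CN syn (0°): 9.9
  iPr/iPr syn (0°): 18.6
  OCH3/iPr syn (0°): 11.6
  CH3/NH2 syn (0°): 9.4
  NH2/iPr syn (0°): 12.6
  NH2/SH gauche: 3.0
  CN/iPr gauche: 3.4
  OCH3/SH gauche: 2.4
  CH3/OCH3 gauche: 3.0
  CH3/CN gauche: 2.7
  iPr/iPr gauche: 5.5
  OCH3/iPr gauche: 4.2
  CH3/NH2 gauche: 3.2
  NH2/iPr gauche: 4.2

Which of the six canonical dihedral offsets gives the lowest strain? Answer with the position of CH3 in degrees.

CH3 at 0° (eclipsed): CN–CH3 eclipsed, OCH3–iPr eclipsed, NH2–H eclipsed; 9.9 + 11.6 + 7.0 = 28.5 kJ/mol.
CH3 at 60° (staggered): CN–CH3 gauche, OCH3–CH3 gauche, OCH3–iPr gauche, NH2–iPr gauche; 2.7 + 3.0 + 4.2 + 4.2 = 14.1 kJ/mol.
CH3 at 120° (eclipsed): CN–H eclipsed, OCH3–CH3 eclipsed, NH2–iPr eclipsed; 5.7 + 12.0 + 12.6 = 30.3 kJ/mol.
CH3 at 180° (staggered): CN–iPr gauche, OCH3–CH3 gauche, NH2–CH3 gauche, NH2–iPr gauche; 3.4 + 3.0 + 3.2 + 4.2 = 13.8 kJ/mol.
CH3 at 240° (eclipsed): CN–iPr eclipsed, OCH3–H eclipsed, NH2–CH3 eclipsed; 9.5 + 5.4 + 9.4 = 24.3 kJ/mol.
CH3 at 300° (staggered): CN–CH3 gauche, CN–iPr gauche, OCH3–iPr gauche, NH2–CH3 gauche; 2.7 + 3.4 + 4.2 + 3.2 = 13.5 kJ/mol.
The minimum (13.5 kJ/mol) occurs with CH3 at 300°.

300°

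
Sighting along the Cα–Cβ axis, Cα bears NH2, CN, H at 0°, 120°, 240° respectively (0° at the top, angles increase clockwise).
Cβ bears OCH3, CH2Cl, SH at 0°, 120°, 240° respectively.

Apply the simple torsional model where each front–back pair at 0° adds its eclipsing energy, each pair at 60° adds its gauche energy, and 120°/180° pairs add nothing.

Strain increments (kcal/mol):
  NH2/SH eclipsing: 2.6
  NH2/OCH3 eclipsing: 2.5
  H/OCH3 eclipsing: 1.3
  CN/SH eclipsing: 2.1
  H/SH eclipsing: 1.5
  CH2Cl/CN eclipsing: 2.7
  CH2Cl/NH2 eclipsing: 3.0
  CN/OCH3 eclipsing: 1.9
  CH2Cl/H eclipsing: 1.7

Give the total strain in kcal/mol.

6.7 kcal/mol

This conformer (eclipsed): NH2(0°)/OCH3(0°) eclipsed 2.5; CN(120°)/CH2Cl(120°) eclipsed 2.7; H(240°)/SH(240°) eclipsed 1.5 → 6.7 kcal/mol.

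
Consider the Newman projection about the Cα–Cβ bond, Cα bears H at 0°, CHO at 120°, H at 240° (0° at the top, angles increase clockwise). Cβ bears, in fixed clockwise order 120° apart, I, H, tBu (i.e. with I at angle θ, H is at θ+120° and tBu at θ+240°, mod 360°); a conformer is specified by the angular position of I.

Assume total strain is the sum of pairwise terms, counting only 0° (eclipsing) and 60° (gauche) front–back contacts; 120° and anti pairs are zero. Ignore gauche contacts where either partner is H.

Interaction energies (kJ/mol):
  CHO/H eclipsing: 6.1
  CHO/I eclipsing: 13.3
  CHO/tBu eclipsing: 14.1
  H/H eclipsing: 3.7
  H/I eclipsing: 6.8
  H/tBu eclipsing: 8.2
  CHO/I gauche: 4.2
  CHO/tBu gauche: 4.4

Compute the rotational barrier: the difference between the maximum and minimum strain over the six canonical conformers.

21.0 kJ/mol

I at 0° (eclipsed): H–I eclipsed, CHO–H eclipsed, H–tBu eclipsed; 6.8 + 6.1 + 8.2 = 21.1 kJ/mol.
I at 60° (staggered): CHO–I gauche; 4.2 = 4.2 kJ/mol.
I at 120° (eclipsed): H–tBu eclipsed, CHO–I eclipsed, H–H eclipsed; 8.2 + 13.3 + 3.7 = 25.2 kJ/mol.
I at 180° (staggered): CHO–I gauche, CHO–tBu gauche; 4.2 + 4.4 = 8.6 kJ/mol.
I at 240° (eclipsed): H–H eclipsed, CHO–tBu eclipsed, H–I eclipsed; 3.7 + 14.1 + 6.8 = 24.6 kJ/mol.
I at 300° (staggered): CHO–tBu gauche; 4.4 = 4.4 kJ/mol.
Max at 120° (25.2 kJ/mol), min at 60° (4.2 kJ/mol); barrier = 21.0 kJ/mol.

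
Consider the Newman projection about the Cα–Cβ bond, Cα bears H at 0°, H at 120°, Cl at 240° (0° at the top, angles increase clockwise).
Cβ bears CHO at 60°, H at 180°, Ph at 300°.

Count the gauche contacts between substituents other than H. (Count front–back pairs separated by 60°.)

1

Non-H gauche pairs: Cl(240°)/Ph(300°) — 1 interaction.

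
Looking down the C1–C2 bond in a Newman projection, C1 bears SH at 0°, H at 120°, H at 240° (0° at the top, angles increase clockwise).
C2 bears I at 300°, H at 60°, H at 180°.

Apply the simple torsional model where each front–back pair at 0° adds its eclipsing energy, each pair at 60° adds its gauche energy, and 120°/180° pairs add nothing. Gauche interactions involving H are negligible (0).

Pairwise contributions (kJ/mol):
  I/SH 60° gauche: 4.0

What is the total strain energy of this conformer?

4.0 kJ/mol

This conformer (staggered): SH–I gauche; 4.0 = 4.0 kJ/mol.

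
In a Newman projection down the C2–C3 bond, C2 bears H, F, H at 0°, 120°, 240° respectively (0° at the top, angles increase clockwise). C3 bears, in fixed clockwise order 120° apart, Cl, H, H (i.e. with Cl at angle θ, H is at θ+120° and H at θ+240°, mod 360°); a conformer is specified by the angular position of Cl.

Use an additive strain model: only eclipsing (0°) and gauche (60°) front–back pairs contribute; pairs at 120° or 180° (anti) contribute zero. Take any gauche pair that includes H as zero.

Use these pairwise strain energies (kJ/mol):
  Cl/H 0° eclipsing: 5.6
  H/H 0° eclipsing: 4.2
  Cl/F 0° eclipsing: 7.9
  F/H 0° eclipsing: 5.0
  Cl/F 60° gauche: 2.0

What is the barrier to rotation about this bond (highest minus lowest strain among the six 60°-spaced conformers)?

Cl at 0° (eclipsed): H(0°)/Cl(0°) eclipsed 5.6; F(120°)/H(120°) eclipsed 5.0; H(240°)/H(240°) eclipsed 4.2 → 14.8 kJ/mol.
Cl at 60° (staggered): F(120°)/Cl(60°) gauche 2.0 → 2.0 kJ/mol.
Cl at 120° (eclipsed): H(0°)/H(0°) eclipsed 4.2; F(120°)/Cl(120°) eclipsed 7.9; H(240°)/H(240°) eclipsed 4.2 → 16.3 kJ/mol.
Cl at 180° (staggered): F(120°)/Cl(180°) gauche 2.0 → 2.0 kJ/mol.
Cl at 240° (eclipsed): H(0°)/H(0°) eclipsed 4.2; F(120°)/H(120°) eclipsed 5.0; H(240°)/Cl(240°) eclipsed 5.6 → 14.8 kJ/mol.
Cl at 300° (staggered): no non-H gauche contacts → 0.0 kJ/mol.
Max at 120° (16.3 kJ/mol), min at 300° (0.0 kJ/mol); barrier = 16.3 kJ/mol.

16.3 kJ/mol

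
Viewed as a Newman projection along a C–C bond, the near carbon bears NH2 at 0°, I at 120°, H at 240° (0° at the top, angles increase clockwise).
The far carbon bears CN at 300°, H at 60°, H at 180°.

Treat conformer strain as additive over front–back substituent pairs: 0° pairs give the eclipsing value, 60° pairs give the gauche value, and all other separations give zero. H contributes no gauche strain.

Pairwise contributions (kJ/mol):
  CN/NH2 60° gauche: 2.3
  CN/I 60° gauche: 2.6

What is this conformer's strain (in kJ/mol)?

2.3 kJ/mol

This conformer (staggered): NH2(0°)/CN(300°) gauche 2.3 → 2.3 kJ/mol.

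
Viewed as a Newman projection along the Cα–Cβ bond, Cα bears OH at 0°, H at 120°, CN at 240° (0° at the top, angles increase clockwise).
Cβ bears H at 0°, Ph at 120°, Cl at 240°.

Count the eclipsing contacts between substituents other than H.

Non-H eclipsing pairs: CN(240°)/Cl(240°) — 1 interaction.

1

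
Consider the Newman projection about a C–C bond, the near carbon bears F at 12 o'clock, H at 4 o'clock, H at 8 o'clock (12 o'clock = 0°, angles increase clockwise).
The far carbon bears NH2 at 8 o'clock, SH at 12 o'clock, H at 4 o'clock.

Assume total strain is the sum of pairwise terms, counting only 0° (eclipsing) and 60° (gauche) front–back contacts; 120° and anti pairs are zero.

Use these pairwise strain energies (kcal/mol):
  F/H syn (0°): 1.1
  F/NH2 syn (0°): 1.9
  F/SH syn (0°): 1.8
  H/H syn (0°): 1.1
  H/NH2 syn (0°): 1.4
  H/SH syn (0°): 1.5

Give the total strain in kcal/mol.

4.3 kcal/mol

This conformer (eclipsed): F(0°)/SH(0°) eclipsed 1.8; H(120°)/H(120°) eclipsed 1.1; H(240°)/NH2(240°) eclipsed 1.4 → 4.3 kcal/mol.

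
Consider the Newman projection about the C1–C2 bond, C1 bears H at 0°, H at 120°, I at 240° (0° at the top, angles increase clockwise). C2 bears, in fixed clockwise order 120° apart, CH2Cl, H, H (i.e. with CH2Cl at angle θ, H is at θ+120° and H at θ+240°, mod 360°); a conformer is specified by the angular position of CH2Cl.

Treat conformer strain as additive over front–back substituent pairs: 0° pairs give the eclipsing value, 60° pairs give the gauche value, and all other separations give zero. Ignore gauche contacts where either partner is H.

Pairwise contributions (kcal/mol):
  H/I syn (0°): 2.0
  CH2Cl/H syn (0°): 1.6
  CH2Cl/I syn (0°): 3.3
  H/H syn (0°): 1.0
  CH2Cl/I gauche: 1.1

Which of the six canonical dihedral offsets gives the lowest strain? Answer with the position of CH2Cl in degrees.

60°

CH2Cl at 0° (eclipsed): H(0°)/CH2Cl(0°) eclipsed 1.6; H(120°)/H(120°) eclipsed 1.0; I(240°)/H(240°) eclipsed 2.0 → 4.6 kcal/mol.
CH2Cl at 60° (staggered): no non-H gauche contacts → 0.0 kcal/mol.
CH2Cl at 120° (eclipsed): H(0°)/H(0°) eclipsed 1.0; H(120°)/CH2Cl(120°) eclipsed 1.6; I(240°)/H(240°) eclipsed 2.0 → 4.6 kcal/mol.
CH2Cl at 180° (staggered): I(240°)/CH2Cl(180°) gauche 1.1 → 1.1 kcal/mol.
CH2Cl at 240° (eclipsed): H(0°)/H(0°) eclipsed 1.0; H(120°)/H(120°) eclipsed 1.0; I(240°)/CH2Cl(240°) eclipsed 3.3 → 5.3 kcal/mol.
CH2Cl at 300° (staggered): I(240°)/CH2Cl(300°) gauche 1.1 → 1.1 kcal/mol.
The minimum (0.0 kcal/mol) occurs with CH2Cl at 60°.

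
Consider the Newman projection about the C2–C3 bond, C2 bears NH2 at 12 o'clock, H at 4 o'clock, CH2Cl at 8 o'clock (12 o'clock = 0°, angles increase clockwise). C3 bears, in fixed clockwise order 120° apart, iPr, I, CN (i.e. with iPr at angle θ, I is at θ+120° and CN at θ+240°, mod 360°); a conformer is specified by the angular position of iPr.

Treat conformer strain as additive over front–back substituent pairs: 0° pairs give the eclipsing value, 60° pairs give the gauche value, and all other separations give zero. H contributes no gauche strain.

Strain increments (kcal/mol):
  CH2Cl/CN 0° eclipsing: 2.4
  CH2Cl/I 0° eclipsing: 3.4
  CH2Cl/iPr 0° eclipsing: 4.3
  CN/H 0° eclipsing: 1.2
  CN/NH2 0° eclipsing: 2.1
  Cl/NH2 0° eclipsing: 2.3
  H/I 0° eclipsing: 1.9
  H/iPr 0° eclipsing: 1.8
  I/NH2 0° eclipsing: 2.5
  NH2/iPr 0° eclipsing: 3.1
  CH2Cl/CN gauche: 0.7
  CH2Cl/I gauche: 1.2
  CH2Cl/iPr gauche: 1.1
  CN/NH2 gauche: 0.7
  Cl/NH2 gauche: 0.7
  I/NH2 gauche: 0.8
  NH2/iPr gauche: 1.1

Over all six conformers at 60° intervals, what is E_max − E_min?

4.3 kcal/mol

iPr at 0° (eclipsed): NH2(0°)/iPr(0°) eclipsed 3.1; H(120°)/I(120°) eclipsed 1.9; CH2Cl(240°)/CN(240°) eclipsed 2.4 → 7.4 kcal/mol.
iPr at 60° (staggered): NH2(0°)/iPr(60°) gauche 1.1; NH2(0°)/CN(300°) gauche 0.7; CH2Cl(240°)/I(180°) gauche 1.2; CH2Cl(240°)/CN(300°) gauche 0.7 → 3.7 kcal/mol.
iPr at 120° (eclipsed): NH2(0°)/CN(0°) eclipsed 2.1; H(120°)/iPr(120°) eclipsed 1.8; CH2Cl(240°)/I(240°) eclipsed 3.4 → 7.3 kcal/mol.
iPr at 180° (staggered): NH2(0°)/I(300°) gauche 0.8; NH2(0°)/CN(60°) gauche 0.7; CH2Cl(240°)/iPr(180°) gauche 1.1; CH2Cl(240°)/I(300°) gauche 1.2 → 3.8 kcal/mol.
iPr at 240° (eclipsed): NH2(0°)/I(0°) eclipsed 2.5; H(120°)/CN(120°) eclipsed 1.2; CH2Cl(240°)/iPr(240°) eclipsed 4.3 → 8.0 kcal/mol.
iPr at 300° (staggered): NH2(0°)/iPr(300°) gauche 1.1; NH2(0°)/I(60°) gauche 0.8; CH2Cl(240°)/iPr(300°) gauche 1.1; CH2Cl(240°)/CN(180°) gauche 0.7 → 3.7 kcal/mol.
Max at 240° (8.0 kcal/mol), min at 60° (3.7 kcal/mol); barrier = 4.3 kcal/mol.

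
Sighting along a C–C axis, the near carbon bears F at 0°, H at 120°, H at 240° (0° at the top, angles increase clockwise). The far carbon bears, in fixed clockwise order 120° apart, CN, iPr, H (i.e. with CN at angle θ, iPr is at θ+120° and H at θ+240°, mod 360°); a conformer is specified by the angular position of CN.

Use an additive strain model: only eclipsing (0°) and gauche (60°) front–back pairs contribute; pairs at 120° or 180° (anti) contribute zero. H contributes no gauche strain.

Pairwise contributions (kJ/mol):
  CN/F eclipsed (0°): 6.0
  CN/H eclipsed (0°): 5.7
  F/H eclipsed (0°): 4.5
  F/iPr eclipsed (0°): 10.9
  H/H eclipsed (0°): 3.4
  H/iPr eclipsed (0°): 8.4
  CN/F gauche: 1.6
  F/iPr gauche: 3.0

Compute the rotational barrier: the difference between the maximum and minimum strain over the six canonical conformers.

18.4 kJ/mol

CN at 0° is eclipsed. F at 0° is eclipsed with CN at 0° (6.0); H at 120° is eclipsed with iPr at 120° (8.4); H at 240° is eclipsed with H at 240° (3.4). Total 17.8 kJ/mol.
CN at 60° is staggered. F at 0° is gauche with CN at 60° (1.6). Total 1.6 kJ/mol.
CN at 120° is eclipsed. F at 0° is eclipsed with H at 0° (4.5); H at 120° is eclipsed with CN at 120° (5.7); H at 240° is eclipsed with iPr at 240° (8.4). Total 18.6 kJ/mol.
CN at 180° is staggered. F at 0° is gauche with iPr at 300° (3.0). Total 3.0 kJ/mol.
CN at 240° is eclipsed. F at 0° is eclipsed with iPr at 0° (10.9); H at 120° is eclipsed with H at 120° (3.4); H at 240° is eclipsed with CN at 240° (5.7). Total 20.0 kJ/mol.
CN at 300° is staggered. F at 0° is gauche with CN at 300° (1.6); F at 0° is gauche with iPr at 60° (3.0). Total 4.6 kJ/mol.
Max at 240° (20.0 kJ/mol), min at 60° (1.6 kJ/mol); barrier = 18.4 kJ/mol.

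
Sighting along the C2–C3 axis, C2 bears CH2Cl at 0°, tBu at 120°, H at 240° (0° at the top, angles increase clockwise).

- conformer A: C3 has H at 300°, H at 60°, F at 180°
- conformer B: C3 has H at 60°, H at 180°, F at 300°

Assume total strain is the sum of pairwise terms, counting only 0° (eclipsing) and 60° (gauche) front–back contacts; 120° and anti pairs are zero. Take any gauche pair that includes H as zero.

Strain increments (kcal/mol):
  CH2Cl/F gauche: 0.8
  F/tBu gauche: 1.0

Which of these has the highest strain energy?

A (staggered): tBu(120°)/F(180°) gauche 1.0 → 1.0 kcal/mol.
B (staggered): CH2Cl(0°)/F(300°) gauche 0.8 → 0.8 kcal/mol.
A has the highest total (1.0 kcal/mol).

A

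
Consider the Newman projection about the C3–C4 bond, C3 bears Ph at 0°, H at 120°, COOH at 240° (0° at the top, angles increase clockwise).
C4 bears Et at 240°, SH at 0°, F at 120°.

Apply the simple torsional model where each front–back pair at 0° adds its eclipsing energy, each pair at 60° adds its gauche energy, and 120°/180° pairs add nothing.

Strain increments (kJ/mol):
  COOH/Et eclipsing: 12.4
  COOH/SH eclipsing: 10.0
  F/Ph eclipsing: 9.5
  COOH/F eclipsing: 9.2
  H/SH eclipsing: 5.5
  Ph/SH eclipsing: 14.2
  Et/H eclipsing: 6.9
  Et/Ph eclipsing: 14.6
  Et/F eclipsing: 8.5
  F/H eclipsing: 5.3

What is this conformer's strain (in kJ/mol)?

This conformer (eclipsed): Ph(0°)/SH(0°) eclipsed 14.2; H(120°)/F(120°) eclipsed 5.3; COOH(240°)/Et(240°) eclipsed 12.4 → 31.9 kJ/mol.

31.9 kJ/mol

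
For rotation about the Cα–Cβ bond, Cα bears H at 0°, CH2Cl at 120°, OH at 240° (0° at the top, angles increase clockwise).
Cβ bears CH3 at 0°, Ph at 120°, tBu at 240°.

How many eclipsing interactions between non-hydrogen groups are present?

2

Non-H eclipsing pairs: CH2Cl(120°)/Ph(120°); OH(240°)/tBu(240°) — 2 interactions.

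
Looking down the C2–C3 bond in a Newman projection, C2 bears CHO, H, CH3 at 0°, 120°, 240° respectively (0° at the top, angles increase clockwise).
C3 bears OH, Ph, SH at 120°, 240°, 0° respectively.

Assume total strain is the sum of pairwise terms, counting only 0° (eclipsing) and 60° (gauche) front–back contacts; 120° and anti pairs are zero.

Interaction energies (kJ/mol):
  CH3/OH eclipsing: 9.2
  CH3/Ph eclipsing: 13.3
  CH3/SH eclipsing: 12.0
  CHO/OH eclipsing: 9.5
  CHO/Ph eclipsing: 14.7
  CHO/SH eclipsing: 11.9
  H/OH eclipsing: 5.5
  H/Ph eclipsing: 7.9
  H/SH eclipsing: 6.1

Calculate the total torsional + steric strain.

30.7 kJ/mol

This conformer (eclipsed): CHO–SH eclipsed, H–OH eclipsed, CH3–Ph eclipsed; 11.9 + 5.5 + 13.3 = 30.7 kJ/mol.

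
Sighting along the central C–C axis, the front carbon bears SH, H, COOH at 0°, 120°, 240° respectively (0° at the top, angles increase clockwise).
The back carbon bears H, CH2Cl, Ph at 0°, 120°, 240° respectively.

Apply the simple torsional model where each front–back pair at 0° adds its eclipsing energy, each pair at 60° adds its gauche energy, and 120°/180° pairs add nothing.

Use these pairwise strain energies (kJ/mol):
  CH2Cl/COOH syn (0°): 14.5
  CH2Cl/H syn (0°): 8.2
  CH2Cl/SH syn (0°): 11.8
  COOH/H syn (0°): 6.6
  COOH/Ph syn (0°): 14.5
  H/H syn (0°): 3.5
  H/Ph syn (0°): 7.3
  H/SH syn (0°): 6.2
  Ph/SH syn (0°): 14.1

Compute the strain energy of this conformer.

This conformer (eclipsed): SH–H eclipsed, H–CH2Cl eclipsed, COOH–Ph eclipsed; 6.2 + 8.2 + 14.5 = 28.9 kJ/mol.

28.9 kJ/mol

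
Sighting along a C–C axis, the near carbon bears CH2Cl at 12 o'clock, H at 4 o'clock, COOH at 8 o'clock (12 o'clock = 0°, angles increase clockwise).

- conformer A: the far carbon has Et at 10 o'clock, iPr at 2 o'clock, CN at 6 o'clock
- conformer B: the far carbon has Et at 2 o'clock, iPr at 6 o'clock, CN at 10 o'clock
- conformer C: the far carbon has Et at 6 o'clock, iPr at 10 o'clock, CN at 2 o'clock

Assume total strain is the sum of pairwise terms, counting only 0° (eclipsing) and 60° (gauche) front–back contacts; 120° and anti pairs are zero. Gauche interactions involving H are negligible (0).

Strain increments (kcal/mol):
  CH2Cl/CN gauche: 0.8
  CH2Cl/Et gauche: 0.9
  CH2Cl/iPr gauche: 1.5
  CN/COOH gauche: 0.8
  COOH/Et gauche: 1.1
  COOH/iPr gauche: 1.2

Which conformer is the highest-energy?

C

A (staggered): CH2Cl(0°)/Et(300°) gauche 0.9; CH2Cl(0°)/iPr(60°) gauche 1.5; COOH(240°)/Et(300°) gauche 1.1; COOH(240°)/CN(180°) gauche 0.8 → 4.3 kcal/mol.
B (staggered): CH2Cl(0°)/Et(60°) gauche 0.9; CH2Cl(0°)/CN(300°) gauche 0.8; COOH(240°)/iPr(180°) gauche 1.2; COOH(240°)/CN(300°) gauche 0.8 → 3.7 kcal/mol.
C (staggered): CH2Cl(0°)/iPr(300°) gauche 1.5; CH2Cl(0°)/CN(60°) gauche 0.8; COOH(240°)/Et(180°) gauche 1.1; COOH(240°)/iPr(300°) gauche 1.2 → 4.6 kcal/mol.
C has the highest total (4.6 kcal/mol).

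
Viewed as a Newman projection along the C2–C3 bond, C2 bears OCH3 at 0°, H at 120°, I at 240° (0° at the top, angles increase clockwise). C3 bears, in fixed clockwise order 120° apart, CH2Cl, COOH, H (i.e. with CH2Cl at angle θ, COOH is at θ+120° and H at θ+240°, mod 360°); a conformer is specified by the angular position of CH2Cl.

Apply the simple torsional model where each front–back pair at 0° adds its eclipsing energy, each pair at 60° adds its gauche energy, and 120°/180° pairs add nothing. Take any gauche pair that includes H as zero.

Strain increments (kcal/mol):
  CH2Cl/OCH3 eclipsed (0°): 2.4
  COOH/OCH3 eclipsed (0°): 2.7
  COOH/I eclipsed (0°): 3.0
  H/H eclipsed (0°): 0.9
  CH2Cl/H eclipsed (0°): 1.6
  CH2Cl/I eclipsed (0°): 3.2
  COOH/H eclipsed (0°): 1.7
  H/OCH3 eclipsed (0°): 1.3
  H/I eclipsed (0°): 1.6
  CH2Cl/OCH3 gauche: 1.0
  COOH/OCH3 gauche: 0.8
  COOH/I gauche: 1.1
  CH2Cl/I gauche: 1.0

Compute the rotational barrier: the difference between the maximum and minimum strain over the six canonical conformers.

CH2Cl at 0° (eclipsed): OCH3–CH2Cl eclipsed, H–COOH eclipsed, I–H eclipsed; 2.4 + 1.7 + 1.6 = 5.7 kcal/mol.
CH2Cl at 60° (staggered): OCH3–CH2Cl gauche, I–COOH gauche; 1.0 + 1.1 = 2.1 kcal/mol.
CH2Cl at 120° (eclipsed): OCH3–H eclipsed, H–CH2Cl eclipsed, I–COOH eclipsed; 1.3 + 1.6 + 3.0 = 5.9 kcal/mol.
CH2Cl at 180° (staggered): OCH3–COOH gauche, I–CH2Cl gauche, I–COOH gauche; 0.8 + 1.0 + 1.1 = 2.9 kcal/mol.
CH2Cl at 240° (eclipsed): OCH3–COOH eclipsed, H–H eclipsed, I–CH2Cl eclipsed; 2.7 + 0.9 + 3.2 = 6.8 kcal/mol.
CH2Cl at 300° (staggered): OCH3–CH2Cl gauche, OCH3–COOH gauche, I–CH2Cl gauche; 1.0 + 0.8 + 1.0 = 2.8 kcal/mol.
Max at 240° (6.8 kcal/mol), min at 60° (2.1 kcal/mol); barrier = 4.7 kcal/mol.

4.7 kcal/mol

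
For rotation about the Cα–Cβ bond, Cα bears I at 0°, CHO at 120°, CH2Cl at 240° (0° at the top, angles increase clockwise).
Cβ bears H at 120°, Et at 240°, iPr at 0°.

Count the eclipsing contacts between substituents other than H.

2

Non-H eclipsing pairs: I(0°)/iPr(0°); CH2Cl(240°)/Et(240°) — 2 interactions.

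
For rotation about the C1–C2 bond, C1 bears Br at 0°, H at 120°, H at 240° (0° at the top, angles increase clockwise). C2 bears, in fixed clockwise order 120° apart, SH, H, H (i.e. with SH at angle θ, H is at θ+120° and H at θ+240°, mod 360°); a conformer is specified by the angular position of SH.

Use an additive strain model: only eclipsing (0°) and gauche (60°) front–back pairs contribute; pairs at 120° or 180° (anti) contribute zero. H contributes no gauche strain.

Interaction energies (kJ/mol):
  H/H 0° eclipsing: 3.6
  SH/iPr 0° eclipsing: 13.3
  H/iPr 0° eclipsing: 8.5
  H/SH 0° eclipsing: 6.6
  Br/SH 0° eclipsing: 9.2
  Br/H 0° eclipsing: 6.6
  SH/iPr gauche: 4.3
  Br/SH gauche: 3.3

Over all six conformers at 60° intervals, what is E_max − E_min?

SH at 0° (eclipsed): Br–SH eclipsed, H–H eclipsed, H–H eclipsed; 9.2 + 3.6 + 3.6 = 16.4 kJ/mol.
SH at 60° (staggered): Br–SH gauche; 3.3 = 3.3 kJ/mol.
SH at 120° (eclipsed): Br–H eclipsed, H–SH eclipsed, H–H eclipsed; 6.6 + 6.6 + 3.6 = 16.8 kJ/mol.
SH at 180° (staggered): no non-H gauche contacts → 0.0 kJ/mol.
SH at 240° (eclipsed): Br–H eclipsed, H–H eclipsed, H–SH eclipsed; 6.6 + 3.6 + 6.6 = 16.8 kJ/mol.
SH at 300° (staggered): Br–SH gauche; 3.3 = 3.3 kJ/mol.
Max at 120° (16.8 kJ/mol), min at 180° (0.0 kJ/mol); barrier = 16.8 kJ/mol.

16.8 kJ/mol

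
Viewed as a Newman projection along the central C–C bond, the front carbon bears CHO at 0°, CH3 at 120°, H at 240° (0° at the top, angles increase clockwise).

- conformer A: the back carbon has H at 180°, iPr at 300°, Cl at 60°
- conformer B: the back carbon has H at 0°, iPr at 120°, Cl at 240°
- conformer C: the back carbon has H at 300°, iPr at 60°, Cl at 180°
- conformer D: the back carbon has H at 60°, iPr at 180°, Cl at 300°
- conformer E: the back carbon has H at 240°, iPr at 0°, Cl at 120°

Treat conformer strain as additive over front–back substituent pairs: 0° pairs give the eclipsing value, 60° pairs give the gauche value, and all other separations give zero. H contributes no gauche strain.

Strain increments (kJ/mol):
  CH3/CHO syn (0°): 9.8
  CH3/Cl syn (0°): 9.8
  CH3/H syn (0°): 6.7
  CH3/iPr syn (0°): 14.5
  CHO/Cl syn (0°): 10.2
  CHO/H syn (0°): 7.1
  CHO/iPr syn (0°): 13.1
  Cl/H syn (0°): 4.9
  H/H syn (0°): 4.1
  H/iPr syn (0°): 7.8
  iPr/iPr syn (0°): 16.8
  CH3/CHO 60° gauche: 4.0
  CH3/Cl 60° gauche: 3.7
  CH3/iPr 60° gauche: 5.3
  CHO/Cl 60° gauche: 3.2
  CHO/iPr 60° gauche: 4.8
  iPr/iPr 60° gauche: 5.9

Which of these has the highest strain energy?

A (staggered): CHO(0°)/iPr(300°) gauche 4.8; CHO(0°)/Cl(60°) gauche 3.2; CH3(120°)/Cl(60°) gauche 3.7 → 11.7 kJ/mol.
B (eclipsed): CHO(0°)/H(0°) eclipsed 7.1; CH3(120°)/iPr(120°) eclipsed 14.5; H(240°)/Cl(240°) eclipsed 4.9 → 26.5 kJ/mol.
C (staggered): CHO(0°)/iPr(60°) gauche 4.8; CH3(120°)/iPr(60°) gauche 5.3; CH3(120°)/Cl(180°) gauche 3.7 → 13.8 kJ/mol.
D (staggered): CHO(0°)/Cl(300°) gauche 3.2; CH3(120°)/iPr(180°) gauche 5.3 → 8.5 kJ/mol.
E (eclipsed): CHO(0°)/iPr(0°) eclipsed 13.1; CH3(120°)/Cl(120°) eclipsed 9.8; H(240°)/H(240°) eclipsed 4.1 → 27.0 kJ/mol.
E has the highest total (27.0 kJ/mol).

E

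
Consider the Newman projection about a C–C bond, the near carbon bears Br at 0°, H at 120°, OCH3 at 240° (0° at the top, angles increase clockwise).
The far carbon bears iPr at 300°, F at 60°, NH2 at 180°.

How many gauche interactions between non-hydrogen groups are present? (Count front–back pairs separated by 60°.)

4

Non-H gauche pairs: Br(0°)/iPr(300°); Br(0°)/F(60°); OCH3(240°)/iPr(300°); OCH3(240°)/NH2(180°) — 4 interactions.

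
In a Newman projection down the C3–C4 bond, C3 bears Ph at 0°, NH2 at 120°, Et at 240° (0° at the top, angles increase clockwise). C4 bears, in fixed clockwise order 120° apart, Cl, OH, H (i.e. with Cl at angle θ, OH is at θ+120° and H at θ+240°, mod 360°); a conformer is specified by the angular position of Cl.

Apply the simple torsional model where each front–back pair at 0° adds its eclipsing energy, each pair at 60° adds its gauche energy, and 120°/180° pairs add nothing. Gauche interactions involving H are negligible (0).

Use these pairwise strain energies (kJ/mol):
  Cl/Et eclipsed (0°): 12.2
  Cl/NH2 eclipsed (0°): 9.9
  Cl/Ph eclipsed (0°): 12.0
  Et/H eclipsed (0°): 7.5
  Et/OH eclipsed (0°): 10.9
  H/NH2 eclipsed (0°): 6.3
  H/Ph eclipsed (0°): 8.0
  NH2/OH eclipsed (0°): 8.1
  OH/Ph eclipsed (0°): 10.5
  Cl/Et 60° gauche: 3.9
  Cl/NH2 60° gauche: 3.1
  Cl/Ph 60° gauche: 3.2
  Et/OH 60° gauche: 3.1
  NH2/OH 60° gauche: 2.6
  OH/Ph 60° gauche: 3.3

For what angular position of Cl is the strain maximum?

Cl at 0° (eclipsed): Ph–Cl eclipsed, NH2–OH eclipsed, Et–H eclipsed; 12.0 + 8.1 + 7.5 = 27.6 kJ/mol.
Cl at 60° (staggered): Ph–Cl gauche, NH2–Cl gauche, NH2–OH gauche, Et–OH gauche; 3.2 + 3.1 + 2.6 + 3.1 = 12.0 kJ/mol.
Cl at 120° (eclipsed): Ph–H eclipsed, NH2–Cl eclipsed, Et–OH eclipsed; 8.0 + 9.9 + 10.9 = 28.8 kJ/mol.
Cl at 180° (staggered): Ph–OH gauche, NH2–Cl gauche, Et–Cl gauche, Et–OH gauche; 3.3 + 3.1 + 3.9 + 3.1 = 13.4 kJ/mol.
Cl at 240° (eclipsed): Ph–OH eclipsed, NH2–H eclipsed, Et–Cl eclipsed; 10.5 + 6.3 + 12.2 = 29.0 kJ/mol.
Cl at 300° (staggered): Ph–Cl gauche, Ph–OH gauche, NH2–OH gauche, Et–Cl gauche; 3.2 + 3.3 + 2.6 + 3.9 = 13.0 kJ/mol.
The maximum (29.0 kJ/mol) occurs with Cl at 240°.

240°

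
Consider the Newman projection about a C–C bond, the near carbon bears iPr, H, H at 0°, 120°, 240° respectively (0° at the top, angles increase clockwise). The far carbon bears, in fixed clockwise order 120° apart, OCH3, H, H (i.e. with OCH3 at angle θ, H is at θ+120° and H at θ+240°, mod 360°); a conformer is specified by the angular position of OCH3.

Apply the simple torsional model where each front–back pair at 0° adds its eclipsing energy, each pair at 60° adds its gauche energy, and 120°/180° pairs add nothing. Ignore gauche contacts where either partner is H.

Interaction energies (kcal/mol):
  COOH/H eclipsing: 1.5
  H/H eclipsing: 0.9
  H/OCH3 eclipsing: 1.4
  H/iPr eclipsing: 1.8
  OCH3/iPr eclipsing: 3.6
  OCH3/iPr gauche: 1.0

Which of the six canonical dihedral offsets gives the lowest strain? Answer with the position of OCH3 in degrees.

OCH3 at 0° (eclipsed): iPr–OCH3 eclipsed, H–H eclipsed, H–H eclipsed; 3.6 + 0.9 + 0.9 = 5.4 kcal/mol.
OCH3 at 60° (staggered): iPr–OCH3 gauche; 1.0 = 1.0 kcal/mol.
OCH3 at 120° (eclipsed): iPr–H eclipsed, H–OCH3 eclipsed, H–H eclipsed; 1.8 + 1.4 + 0.9 = 4.1 kcal/mol.
OCH3 at 180° (staggered): no non-H gauche contacts → 0.0 kcal/mol.
OCH3 at 240° (eclipsed): iPr–H eclipsed, H–H eclipsed, H–OCH3 eclipsed; 1.8 + 0.9 + 1.4 = 4.1 kcal/mol.
OCH3 at 300° (staggered): iPr–OCH3 gauche; 1.0 = 1.0 kcal/mol.
The minimum (0.0 kcal/mol) occurs with OCH3 at 180°.

180°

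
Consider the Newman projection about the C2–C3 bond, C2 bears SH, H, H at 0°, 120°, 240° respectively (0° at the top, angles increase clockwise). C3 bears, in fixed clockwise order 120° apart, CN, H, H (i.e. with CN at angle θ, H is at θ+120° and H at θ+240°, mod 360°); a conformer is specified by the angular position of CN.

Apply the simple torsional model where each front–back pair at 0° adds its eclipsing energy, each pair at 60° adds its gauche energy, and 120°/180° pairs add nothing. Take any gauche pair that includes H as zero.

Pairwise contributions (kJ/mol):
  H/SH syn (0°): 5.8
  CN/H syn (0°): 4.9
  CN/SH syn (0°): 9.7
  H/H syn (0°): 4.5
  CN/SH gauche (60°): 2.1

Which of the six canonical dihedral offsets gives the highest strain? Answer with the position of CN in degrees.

0°

CN at 0° (eclipsed): SH(0°)/CN(0°) eclipsed 9.7; H(120°)/H(120°) eclipsed 4.5; H(240°)/H(240°) eclipsed 4.5 → 18.7 kJ/mol.
CN at 60° (staggered): SH(0°)/CN(60°) gauche 2.1 → 2.1 kJ/mol.
CN at 120° (eclipsed): SH(0°)/H(0°) eclipsed 5.8; H(120°)/CN(120°) eclipsed 4.9; H(240°)/H(240°) eclipsed 4.5 → 15.2 kJ/mol.
CN at 180° (staggered): no non-H gauche contacts → 0.0 kJ/mol.
CN at 240° (eclipsed): SH(0°)/H(0°) eclipsed 5.8; H(120°)/H(120°) eclipsed 4.5; H(240°)/CN(240°) eclipsed 4.9 → 15.2 kJ/mol.
CN at 300° (staggered): SH(0°)/CN(300°) gauche 2.1 → 2.1 kJ/mol.
The maximum (18.7 kJ/mol) occurs with CN at 0°.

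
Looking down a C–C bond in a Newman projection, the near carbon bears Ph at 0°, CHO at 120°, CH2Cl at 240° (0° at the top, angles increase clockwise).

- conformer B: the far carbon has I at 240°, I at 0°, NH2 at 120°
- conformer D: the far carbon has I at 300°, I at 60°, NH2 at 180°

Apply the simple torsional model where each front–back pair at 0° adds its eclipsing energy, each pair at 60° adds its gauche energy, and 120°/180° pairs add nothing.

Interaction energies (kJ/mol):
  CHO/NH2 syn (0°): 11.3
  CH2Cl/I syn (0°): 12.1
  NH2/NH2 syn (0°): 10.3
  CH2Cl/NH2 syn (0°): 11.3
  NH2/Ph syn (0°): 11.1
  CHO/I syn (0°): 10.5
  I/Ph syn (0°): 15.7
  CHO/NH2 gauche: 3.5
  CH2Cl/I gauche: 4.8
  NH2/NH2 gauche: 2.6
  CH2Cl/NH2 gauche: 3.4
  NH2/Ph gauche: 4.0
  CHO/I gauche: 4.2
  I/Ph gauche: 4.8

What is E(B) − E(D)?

+13.6 kJ/mol

B (eclipsed): Ph(0°)/I(0°) eclipsed 15.7; CHO(120°)/NH2(120°) eclipsed 11.3; CH2Cl(240°)/I(240°) eclipsed 12.1 → 39.1 kJ/mol.
D (staggered): Ph(0°)/I(300°) gauche 4.8; Ph(0°)/I(60°) gauche 4.8; CHO(120°)/I(60°) gauche 4.2; CHO(120°)/NH2(180°) gauche 3.5; CH2Cl(240°)/I(300°) gauche 4.8; CH2Cl(240°)/NH2(180°) gauche 3.4 → 25.5 kJ/mol.
E(B) − E(D) = 39.1 − 25.5 = +13.6 kJ/mol.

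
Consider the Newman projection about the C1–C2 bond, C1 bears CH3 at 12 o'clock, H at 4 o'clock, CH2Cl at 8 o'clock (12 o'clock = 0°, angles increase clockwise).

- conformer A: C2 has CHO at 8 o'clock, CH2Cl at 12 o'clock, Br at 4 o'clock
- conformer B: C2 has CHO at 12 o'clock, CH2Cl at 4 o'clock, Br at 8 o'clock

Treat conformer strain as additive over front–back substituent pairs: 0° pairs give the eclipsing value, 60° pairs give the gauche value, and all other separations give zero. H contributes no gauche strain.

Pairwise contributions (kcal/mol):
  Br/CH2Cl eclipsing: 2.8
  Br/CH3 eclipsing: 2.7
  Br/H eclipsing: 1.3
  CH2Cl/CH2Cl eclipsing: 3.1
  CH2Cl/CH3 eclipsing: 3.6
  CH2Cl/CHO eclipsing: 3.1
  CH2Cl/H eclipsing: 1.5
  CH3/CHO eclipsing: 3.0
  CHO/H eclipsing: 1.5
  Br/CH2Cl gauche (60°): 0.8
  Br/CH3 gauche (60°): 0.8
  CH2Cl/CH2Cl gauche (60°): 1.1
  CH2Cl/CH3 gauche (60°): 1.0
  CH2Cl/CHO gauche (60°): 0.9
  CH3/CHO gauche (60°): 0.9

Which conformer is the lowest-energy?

B

A (eclipsed): CH3(0°)/CH2Cl(0°) eclipsed 3.6; H(120°)/Br(120°) eclipsed 1.3; CH2Cl(240°)/CHO(240°) eclipsed 3.1 → 8.0 kcal/mol.
B (eclipsed): CH3(0°)/CHO(0°) eclipsed 3.0; H(120°)/CH2Cl(120°) eclipsed 1.5; CH2Cl(240°)/Br(240°) eclipsed 2.8 → 7.3 kcal/mol.
B has the lowest total (7.3 kcal/mol).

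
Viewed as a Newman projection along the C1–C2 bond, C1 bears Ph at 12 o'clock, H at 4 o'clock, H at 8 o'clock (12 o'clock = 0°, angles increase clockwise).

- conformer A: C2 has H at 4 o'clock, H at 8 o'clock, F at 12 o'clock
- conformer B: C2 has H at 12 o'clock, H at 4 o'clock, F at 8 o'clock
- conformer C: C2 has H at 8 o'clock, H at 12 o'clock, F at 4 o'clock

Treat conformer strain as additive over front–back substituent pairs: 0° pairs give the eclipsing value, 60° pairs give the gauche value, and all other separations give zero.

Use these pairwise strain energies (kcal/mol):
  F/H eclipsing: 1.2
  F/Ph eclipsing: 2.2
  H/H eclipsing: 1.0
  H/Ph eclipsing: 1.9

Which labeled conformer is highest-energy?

A is eclipsed. Ph at 0° is eclipsed with F at 0° (2.2); H at 120° is eclipsed with H at 120° (1.0); H at 240° is eclipsed with H at 240° (1.0). Total 4.2 kcal/mol.
B is eclipsed. Ph at 0° is eclipsed with H at 0° (1.9); H at 120° is eclipsed with H at 120° (1.0); H at 240° is eclipsed with F at 240° (1.2). Total 4.1 kcal/mol.
C is eclipsed. Ph at 0° is eclipsed with H at 0° (1.9); H at 120° is eclipsed with F at 120° (1.2); H at 240° is eclipsed with H at 240° (1.0). Total 4.1 kcal/mol.
A has the highest total (4.2 kcal/mol).

A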